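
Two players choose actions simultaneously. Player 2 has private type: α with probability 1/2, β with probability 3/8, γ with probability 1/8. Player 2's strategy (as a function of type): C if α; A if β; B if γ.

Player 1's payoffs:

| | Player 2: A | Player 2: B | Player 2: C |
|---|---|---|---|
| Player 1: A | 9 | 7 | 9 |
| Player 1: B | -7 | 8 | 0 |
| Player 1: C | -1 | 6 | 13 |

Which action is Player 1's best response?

A

Compute Player 1's expected payoff for each action, taking the expectation over Player 2's type.
E[A] = 1/2·(9) + 3/8·(9) + 1/8·(7) = 35/4
E[B] = 1/2·(0) + 3/8·(-7) + 1/8·(8) = -13/8
E[C] = 1/2·(13) + 3/8·(-1) + 1/8·(6) = 55/8
Best response: A (35/4 is the largest).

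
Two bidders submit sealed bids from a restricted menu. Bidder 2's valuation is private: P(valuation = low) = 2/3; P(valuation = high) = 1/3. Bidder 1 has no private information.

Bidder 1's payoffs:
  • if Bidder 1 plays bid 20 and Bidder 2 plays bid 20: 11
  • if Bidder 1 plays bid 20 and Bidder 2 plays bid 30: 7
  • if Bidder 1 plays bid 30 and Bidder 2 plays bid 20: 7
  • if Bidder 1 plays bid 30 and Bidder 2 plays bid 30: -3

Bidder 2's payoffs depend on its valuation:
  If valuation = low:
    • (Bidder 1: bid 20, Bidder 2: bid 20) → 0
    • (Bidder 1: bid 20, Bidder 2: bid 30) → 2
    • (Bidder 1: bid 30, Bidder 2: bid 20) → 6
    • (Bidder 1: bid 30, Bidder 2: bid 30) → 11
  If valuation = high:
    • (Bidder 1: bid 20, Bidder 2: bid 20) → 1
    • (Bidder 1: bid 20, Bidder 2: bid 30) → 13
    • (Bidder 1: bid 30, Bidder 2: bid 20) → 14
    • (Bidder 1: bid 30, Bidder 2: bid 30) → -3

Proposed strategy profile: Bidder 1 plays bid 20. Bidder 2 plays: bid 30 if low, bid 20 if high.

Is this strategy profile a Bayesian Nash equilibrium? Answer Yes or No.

No

Bidder 1 plays bid 20: E[bid 20] = 2/3·(7) + 1/3·(11) = 25/3; E[bid 30] = 1/3. Best-responding. ✓
Bidder 2 (valuation low), facing bid 20: bid 20 gives 0, bid 30 gives 2. Proposed bid 30 is best. ✓
Bidder 2 (valuation high), facing bid 20: bid 20 gives 1, bid 30 gives 13. Proposed bid 20 is not best — profitable deviation exists. ✗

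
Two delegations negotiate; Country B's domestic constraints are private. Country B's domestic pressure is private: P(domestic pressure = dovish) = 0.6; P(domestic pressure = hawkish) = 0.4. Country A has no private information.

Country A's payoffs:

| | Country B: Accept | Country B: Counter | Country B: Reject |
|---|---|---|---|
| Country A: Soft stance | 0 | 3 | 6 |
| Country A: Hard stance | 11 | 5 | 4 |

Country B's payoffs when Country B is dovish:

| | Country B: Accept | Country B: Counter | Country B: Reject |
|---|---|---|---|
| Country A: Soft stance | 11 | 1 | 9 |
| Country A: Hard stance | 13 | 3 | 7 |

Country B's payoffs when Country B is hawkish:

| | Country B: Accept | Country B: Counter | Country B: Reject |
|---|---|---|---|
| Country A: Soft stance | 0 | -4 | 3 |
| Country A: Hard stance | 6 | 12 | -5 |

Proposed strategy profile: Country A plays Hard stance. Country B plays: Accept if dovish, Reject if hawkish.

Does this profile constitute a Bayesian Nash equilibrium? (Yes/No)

No

A profile is a BNE iff every type of every player is best-responding given beliefs about the other side.
Country A plays Hard stance: E[Hard stance] = 0.6·(11) + 0.4·(4) = 8.2; E[Soft stance] = 2.4. Best-responding. ✓
Country B (domestic pressure dovish), facing Hard stance: Accept gives 13, Counter gives 3, Reject gives 7. Proposed Accept is best. ✓
Country B (domestic pressure hawkish), facing Hard stance: Accept gives 6, Counter gives 12, Reject gives -5. Proposed Reject is not best — profitable deviation exists. ✗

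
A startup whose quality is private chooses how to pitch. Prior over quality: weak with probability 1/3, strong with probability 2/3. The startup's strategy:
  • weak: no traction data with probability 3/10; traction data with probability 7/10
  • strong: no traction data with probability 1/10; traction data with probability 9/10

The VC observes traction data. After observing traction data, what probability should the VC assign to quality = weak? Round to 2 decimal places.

Apply Bayes' rule using the sender's strategy as the likelihood.
P(traction data) = (1/3)·(7/10) + (2/3)·(9/10) = 5/6
P(weak | traction data) = ((1/3)·(7/10)) / (5/6) = (7/30) / (5/6) = 7/25

0.28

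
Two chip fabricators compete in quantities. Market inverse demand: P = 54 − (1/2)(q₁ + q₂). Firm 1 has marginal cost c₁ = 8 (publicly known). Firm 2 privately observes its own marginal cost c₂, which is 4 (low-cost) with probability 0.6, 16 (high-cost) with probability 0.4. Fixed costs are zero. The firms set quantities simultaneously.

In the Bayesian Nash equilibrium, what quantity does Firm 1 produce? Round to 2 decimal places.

Type-c best response for Firm 2: q₂(c) = (54 − c) − q₁/2.
Firm 1 maximizes expected profit; its first-order condition is 54 − q₁ − (1/2)E[q₂] − 8 = 0.
Substituting E[q₂] and solving: E[c₂] = 8.8, so q₁ = (54 − 2·8 + 8.8)/(3/2) = 31.2.

31.20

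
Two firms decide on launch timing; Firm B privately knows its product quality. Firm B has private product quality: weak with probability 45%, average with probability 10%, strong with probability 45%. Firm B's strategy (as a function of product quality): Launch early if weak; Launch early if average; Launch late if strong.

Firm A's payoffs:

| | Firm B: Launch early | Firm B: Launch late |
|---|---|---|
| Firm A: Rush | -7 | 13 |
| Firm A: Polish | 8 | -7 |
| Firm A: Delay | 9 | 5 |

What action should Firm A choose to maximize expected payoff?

E[Rush] = 0.45·(-7) + 0.1·(-7) + 0.45·(13) = 2
E[Polish] = 0.45·(8) + 0.1·(8) + 0.45·(-7) = 1.25
E[Delay] = 0.45·(9) + 0.1·(9) + 0.45·(5) = 7.2
Best response: Delay (7.2 is the largest).

Delay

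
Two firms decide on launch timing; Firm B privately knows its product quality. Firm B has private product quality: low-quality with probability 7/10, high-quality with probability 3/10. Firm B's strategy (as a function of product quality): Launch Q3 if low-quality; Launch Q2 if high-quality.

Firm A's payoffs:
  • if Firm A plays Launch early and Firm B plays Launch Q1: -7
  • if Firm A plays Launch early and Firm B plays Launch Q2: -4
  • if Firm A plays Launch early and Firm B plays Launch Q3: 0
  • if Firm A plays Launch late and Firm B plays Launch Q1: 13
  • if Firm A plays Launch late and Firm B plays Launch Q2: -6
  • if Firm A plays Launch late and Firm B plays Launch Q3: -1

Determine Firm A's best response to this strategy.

Launch early

E[Launch early] = 7/10·(0) + 3/10·(-4) = -6/5
E[Launch late] = 7/10·(-1) + 3/10·(-6) = -5/2
Best response: Launch early (-6/5 is the largest).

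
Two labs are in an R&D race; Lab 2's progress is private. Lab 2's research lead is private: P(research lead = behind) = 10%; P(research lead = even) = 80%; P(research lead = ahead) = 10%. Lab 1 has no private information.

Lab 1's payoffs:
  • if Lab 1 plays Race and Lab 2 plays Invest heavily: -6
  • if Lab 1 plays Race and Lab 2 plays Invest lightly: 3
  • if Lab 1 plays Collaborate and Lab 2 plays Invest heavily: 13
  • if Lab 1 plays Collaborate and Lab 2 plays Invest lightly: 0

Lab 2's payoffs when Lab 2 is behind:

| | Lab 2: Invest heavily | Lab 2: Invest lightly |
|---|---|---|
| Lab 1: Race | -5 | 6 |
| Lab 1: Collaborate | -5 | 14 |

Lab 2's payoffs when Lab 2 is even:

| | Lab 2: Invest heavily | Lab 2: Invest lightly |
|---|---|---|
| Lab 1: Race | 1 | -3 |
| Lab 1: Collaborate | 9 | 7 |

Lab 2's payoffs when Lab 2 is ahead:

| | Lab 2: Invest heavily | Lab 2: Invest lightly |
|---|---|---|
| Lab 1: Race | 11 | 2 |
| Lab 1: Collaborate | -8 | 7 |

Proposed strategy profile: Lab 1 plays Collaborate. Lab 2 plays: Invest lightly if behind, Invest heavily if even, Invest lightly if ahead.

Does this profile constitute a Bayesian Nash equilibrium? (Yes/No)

Lab 1 plays Collaborate: E[Collaborate] = 0.1·(0) + 0.8·(13) + 0.1·(0) = 10.4; E[Race] = -4.2. Best-responding. ✓
Lab 2 (research lead behind), facing Collaborate: Invest heavily gives -5, Invest lightly gives 14. Proposed Invest lightly is best. ✓
Lab 2 (research lead even), facing Collaborate: Invest heavily gives 9, Invest lightly gives 7. Proposed Invest heavily is best. ✓
Lab 2 (research lead ahead), facing Collaborate: Invest heavily gives -8, Invest lightly gives 7. Proposed Invest lightly is best. ✓

Yes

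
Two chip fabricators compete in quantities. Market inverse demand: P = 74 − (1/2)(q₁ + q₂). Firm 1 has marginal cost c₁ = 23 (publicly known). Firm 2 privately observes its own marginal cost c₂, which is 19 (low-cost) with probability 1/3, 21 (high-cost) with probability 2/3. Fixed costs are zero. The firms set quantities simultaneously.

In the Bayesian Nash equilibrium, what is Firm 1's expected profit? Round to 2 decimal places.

Type-c best response for Firm 2: q₂(c) = (74 − c) − q₁/2.
Firm 1 maximizes expected profit; its first-order condition is 74 − q₁ − (1/2)E[q₂] − 23 = 0.
Substituting E[q₂] and solving: E[c₂] = 20.3333, so q₁ = (74 − 2·23 + 20.3333)/(3/2) = 32.2222.
E[P] = 74 − (1/2)·(q₁ + E[q₂]) = 39.1111; Firm 1's expected profit = (E[P] − 23)·q₁ = (39.1111 − 23)·32.2222 = 519.136.

519.14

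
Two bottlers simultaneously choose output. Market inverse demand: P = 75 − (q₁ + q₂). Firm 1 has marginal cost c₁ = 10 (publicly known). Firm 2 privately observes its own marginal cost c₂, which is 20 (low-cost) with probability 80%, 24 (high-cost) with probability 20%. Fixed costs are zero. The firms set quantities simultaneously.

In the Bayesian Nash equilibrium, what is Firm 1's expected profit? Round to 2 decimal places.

Type-c best response for Firm 2: q₂(c) = (75 − c)/2 − q₁/2.
Firm 1 maximizes expected profit; its first-order condition is 75 − 2q₁ − E[q₂] − 10 = 0.
Substituting E[q₂] and solving: E[c₂] = 20.8, so q₁ = (75 − 2·10 + 20.8)/3 = 25.2667.
E[P] = 75 − (q₁ + E[q₂]) = 35.2667; Firm 1's expected profit = (E[P] − 10)·q₁ = (35.2667 − 10)·25.2667 = 638.404.

638.40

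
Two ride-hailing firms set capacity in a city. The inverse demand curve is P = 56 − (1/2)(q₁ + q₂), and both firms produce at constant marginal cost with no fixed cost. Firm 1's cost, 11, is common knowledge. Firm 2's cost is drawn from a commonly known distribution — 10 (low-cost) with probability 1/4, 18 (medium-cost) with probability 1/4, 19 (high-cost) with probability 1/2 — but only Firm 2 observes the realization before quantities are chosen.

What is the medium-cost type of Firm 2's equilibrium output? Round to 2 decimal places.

21.17

Firm 2 with cost c maximizes (56 − (1/2)(q₁+q₂) − c)·q₂, giving q₂(c) = (56 − c − (1/2)q₁).
E[c₂] = 1/4·10 + 1/4·18 + 1/2·19 = 16.5
Firm 1's FOC against E[q₂] yields q₁ = (56 − 2·11 + E[c₂])/(3/2) = (56 − 22 + 16.5)/(3/2) = 33.6667.
q₂(medium-cost) = (56 − 18 − (1/2)·33.6667) = 21.1667.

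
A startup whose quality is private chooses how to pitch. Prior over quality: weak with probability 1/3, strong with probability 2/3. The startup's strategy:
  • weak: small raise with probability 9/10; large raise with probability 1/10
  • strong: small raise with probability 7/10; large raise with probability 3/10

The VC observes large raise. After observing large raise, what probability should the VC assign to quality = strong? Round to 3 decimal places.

P(large raise) = (1/3)·(1/10) + (2/3)·(3/10) = 7/30
P(strong | large raise) = ((2/3)·(3/10)) / (7/30) = (1/5) / (7/30) = 6/7

0.857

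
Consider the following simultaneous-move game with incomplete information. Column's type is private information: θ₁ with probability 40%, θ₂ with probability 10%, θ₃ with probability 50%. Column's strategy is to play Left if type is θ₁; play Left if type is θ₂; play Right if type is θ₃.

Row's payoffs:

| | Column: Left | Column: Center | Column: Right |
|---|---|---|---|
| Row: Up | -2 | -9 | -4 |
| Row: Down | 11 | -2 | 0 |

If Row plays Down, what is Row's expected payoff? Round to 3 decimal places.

E[Down] = 0.4·11 + 0.1·11 + 0.5·0 = 4.4 + 1.1 + 0 = 5.5

5.500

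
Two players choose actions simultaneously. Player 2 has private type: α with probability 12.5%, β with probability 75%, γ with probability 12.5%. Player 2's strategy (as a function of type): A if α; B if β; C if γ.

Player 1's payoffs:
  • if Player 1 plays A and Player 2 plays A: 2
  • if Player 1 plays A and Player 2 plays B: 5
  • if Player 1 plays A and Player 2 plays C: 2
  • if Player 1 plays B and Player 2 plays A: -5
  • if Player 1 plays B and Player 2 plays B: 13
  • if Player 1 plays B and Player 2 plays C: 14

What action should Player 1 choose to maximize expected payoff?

Compute Player 1's expected payoff for each action, taking the expectation over Player 2's type.
E[A] = 0.125·(2) + 0.75·(5) + 0.125·(2) = 4.25
E[B] = 0.125·(-5) + 0.75·(13) + 0.125·(14) = 10.875
Best response: B (10.875 is the largest).

B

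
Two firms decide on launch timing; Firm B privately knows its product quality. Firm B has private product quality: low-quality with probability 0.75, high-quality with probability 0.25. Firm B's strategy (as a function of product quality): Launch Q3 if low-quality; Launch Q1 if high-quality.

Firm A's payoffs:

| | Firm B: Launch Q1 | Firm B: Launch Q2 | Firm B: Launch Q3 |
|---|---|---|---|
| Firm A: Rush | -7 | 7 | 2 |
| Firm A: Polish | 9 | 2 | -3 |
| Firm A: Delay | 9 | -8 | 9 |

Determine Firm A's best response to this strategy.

Delay

E[Rush] = 0.75·(2) + 0.25·(-7) = -0.25
E[Polish] = 0.75·(-3) + 0.25·(9) = 0
E[Delay] = 0.75·(9) + 0.25·(9) = 9
Best response: Delay (9 is the largest).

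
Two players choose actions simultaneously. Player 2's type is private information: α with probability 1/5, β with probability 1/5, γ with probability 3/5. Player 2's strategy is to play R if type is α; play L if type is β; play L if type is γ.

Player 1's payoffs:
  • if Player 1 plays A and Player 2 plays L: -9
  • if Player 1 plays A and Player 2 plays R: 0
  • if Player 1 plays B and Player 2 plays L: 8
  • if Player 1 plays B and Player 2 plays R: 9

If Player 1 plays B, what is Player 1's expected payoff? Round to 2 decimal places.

8.20

Take the expectation over Player 2's type, weighting each type's action by its prior probability.
E[B] = 1/5·9 + 1/5·8 + 3/5·8 = 9/5 + 8/5 + 24/5 = 41/5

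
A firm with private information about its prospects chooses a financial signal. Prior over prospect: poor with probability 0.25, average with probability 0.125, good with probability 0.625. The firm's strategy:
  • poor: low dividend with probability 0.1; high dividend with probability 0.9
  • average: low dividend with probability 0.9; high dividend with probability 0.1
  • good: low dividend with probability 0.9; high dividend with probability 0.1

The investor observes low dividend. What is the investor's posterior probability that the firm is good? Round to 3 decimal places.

0.804

P(low dividend) = 0.25·0.1 + 0.125·0.9 + 0.625·0.9 = 0.7
P(good | low dividend) = (0.625·0.9) / 0.7 = 0.5625 / 0.7 = 0.803571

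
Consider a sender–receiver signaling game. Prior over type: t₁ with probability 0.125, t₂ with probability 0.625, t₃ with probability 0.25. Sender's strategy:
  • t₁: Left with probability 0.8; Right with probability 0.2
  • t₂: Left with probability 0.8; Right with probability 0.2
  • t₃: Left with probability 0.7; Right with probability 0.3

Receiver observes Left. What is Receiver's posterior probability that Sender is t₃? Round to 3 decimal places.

Apply Bayes' rule using the sender's strategy as the likelihood.
P(Left) = 0.125·0.8 + 0.625·0.8 + 0.25·0.7 = 0.775
P(t₃ | Left) = (0.25·0.7) / 0.775 = 0.175 / 0.775 = 0.225806

0.226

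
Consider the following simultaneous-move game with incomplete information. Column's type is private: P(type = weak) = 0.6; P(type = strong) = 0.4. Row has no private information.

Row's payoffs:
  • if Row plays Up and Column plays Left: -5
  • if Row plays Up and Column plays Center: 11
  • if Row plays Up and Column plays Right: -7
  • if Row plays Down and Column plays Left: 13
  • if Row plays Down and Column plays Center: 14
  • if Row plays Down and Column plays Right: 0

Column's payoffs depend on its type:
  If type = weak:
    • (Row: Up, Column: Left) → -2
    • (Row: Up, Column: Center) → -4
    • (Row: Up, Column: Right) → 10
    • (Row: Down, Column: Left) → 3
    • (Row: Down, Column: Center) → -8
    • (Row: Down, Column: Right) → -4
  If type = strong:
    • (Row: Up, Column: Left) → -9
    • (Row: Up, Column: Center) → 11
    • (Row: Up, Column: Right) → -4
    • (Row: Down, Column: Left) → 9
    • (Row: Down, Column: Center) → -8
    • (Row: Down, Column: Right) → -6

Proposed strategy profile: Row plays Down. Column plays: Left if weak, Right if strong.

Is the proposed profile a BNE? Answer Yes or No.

No

Row plays Down: E[Down] = 0.6·(13) + 0.4·(0) = 7.8; E[Up] = -5.8. Best-responding. ✓
Column (type weak), facing Down: Left gives 3, Center gives -8, Right gives -4. Proposed Left is best. ✓
Column (type strong), facing Down: Left gives 9, Center gives -8, Right gives -6. Proposed Right is not best — profitable deviation exists. ✗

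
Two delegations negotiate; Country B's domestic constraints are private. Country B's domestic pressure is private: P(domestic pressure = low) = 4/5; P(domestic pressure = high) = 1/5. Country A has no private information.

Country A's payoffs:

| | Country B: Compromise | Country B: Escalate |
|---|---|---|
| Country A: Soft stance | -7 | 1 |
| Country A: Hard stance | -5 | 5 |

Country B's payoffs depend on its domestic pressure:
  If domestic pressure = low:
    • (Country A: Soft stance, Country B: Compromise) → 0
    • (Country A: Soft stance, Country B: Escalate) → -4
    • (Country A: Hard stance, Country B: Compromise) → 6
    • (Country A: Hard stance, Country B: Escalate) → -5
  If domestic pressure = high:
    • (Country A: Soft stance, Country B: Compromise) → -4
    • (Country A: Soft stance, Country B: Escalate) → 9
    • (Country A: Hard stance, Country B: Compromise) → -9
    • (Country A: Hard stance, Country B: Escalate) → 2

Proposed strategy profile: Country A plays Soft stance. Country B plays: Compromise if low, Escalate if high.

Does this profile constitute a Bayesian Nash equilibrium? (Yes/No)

No

A profile is a BNE iff every type of every player is best-responding given beliefs about the other side.
Country A plays Soft stance: E[Soft stance] = 4/5·(-7) + 1/5·(1) = -27/5; E[Hard stance] = -3. Not best-responding. ✗
Country B (domestic pressure low), facing Soft stance: Compromise gives 0, Escalate gives -4. Proposed Compromise is best. ✓
Country B (domestic pressure high), facing Soft stance: Compromise gives -4, Escalate gives 9. Proposed Escalate is best. ✓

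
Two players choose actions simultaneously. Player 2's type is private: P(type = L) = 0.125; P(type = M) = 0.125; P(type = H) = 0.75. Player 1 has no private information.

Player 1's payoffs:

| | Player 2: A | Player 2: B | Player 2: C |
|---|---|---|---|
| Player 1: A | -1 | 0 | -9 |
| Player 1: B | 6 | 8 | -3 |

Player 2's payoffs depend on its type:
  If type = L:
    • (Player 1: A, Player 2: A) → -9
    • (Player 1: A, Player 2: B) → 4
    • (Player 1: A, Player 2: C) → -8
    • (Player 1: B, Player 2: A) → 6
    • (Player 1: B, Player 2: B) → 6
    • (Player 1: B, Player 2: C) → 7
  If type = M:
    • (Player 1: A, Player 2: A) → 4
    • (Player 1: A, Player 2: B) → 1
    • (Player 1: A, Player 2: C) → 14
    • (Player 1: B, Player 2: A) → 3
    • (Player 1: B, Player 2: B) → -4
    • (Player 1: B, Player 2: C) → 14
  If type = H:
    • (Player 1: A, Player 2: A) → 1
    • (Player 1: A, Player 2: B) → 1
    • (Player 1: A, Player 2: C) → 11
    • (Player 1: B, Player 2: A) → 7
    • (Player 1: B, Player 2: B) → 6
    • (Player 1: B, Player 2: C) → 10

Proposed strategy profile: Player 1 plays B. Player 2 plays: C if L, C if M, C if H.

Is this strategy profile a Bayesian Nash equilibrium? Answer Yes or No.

A profile is a BNE iff every type of every player is best-responding given beliefs about the other side.
Player 1 plays B: E[B] = 0.125·(-3) + 0.125·(-3) + 0.75·(-3) = -3; E[A] = -9. Best-responding. ✓
Player 2 (type L), facing B: A gives 6, B gives 6, C gives 7. Proposed C is best. ✓
Player 2 (type M), facing B: A gives 3, B gives -4, C gives 14. Proposed C is best. ✓
Player 2 (type H), facing B: A gives 7, B gives 6, C gives 10. Proposed C is best. ✓

Yes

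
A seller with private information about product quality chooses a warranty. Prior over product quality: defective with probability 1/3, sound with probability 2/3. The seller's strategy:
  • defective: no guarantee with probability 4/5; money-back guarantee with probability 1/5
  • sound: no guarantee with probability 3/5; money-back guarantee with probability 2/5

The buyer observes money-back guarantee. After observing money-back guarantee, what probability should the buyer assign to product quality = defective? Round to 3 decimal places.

0.200

P(money-back guarantee) = (1/3)·(1/5) + (2/3)·(2/5) = 1/3
P(defective | money-back guarantee) = ((1/3)·(1/5)) / (1/3) = (1/15) / (1/3) = 1/5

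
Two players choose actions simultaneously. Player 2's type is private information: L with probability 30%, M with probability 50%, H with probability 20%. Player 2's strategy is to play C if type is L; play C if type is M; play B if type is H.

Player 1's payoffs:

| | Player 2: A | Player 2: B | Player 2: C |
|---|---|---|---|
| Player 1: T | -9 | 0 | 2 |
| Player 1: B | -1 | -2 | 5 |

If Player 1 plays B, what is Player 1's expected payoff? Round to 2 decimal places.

Take the expectation over Player 2's type, weighting each type's action by its prior probability.
E[B] = 0.3·5 + 0.5·5 + 0.2·(-2) = 1.5 + 2.5 + (-0.4) = 3.6

3.60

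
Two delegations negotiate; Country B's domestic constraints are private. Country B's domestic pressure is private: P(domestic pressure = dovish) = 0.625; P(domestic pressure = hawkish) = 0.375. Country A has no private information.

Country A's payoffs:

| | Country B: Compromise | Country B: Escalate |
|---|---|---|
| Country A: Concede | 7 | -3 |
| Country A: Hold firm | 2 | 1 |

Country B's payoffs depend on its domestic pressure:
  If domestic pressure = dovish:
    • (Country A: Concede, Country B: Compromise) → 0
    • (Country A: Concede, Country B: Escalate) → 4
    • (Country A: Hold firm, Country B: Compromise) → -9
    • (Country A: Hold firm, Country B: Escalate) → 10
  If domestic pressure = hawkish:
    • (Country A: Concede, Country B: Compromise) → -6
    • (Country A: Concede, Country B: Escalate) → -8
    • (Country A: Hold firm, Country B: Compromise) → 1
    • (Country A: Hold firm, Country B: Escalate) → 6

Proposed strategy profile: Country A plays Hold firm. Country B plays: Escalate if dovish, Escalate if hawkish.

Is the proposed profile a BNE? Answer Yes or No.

Country A plays Hold firm: E[Hold firm] = 0.625·(1) + 0.375·(1) = 1; E[Concede] = -3. Best-responding. ✓
Country B (domestic pressure dovish), facing Hold firm: Compromise gives -9, Escalate gives 10. Proposed Escalate is best. ✓
Country B (domestic pressure hawkish), facing Hold firm: Compromise gives 1, Escalate gives 6. Proposed Escalate is best. ✓

Yes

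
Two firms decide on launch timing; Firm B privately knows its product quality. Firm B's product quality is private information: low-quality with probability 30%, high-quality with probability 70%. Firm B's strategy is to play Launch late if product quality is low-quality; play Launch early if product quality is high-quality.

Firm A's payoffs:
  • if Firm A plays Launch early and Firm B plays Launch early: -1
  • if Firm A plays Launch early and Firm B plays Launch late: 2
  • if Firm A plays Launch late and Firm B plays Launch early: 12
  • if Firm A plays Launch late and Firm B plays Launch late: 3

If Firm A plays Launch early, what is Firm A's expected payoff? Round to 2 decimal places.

-0.10

Take the expectation over Firm B's product quality, weighting each type's action by its prior probability.
E[Launch early] = 0.3·2 + 0.7·(-1) = 0.6 + (-0.7) = -0.1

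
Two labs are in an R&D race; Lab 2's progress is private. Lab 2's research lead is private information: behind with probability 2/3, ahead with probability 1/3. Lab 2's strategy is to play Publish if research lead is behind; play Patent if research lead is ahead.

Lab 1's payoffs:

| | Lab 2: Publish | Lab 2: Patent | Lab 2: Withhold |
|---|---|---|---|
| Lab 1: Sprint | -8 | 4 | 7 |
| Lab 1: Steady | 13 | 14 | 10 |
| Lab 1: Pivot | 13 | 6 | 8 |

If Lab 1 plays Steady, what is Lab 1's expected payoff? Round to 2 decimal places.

13.33

E[Steady] = 2/3·13 + 1/3·14 = 26/3 + 14/3 = 40/3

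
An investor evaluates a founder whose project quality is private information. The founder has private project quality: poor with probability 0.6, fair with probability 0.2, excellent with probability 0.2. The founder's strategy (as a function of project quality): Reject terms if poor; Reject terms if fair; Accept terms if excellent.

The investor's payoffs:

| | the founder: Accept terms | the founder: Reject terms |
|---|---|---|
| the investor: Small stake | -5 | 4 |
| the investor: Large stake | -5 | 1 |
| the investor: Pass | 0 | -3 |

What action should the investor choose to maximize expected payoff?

Compute the investor's expected payoff for each action, taking the expectation over the founder's type.
E[Small stake] = 0.6·(4) + 0.2·(4) + 0.2·(-5) = 2.2
E[Large stake] = 0.6·(1) + 0.2·(1) + 0.2·(-5) = -0.2
E[Pass] = 0.6·(-3) + 0.2·(-3) + 0.2·(0) = -2.4
Best response: Small stake (2.2 is the largest).

Small stake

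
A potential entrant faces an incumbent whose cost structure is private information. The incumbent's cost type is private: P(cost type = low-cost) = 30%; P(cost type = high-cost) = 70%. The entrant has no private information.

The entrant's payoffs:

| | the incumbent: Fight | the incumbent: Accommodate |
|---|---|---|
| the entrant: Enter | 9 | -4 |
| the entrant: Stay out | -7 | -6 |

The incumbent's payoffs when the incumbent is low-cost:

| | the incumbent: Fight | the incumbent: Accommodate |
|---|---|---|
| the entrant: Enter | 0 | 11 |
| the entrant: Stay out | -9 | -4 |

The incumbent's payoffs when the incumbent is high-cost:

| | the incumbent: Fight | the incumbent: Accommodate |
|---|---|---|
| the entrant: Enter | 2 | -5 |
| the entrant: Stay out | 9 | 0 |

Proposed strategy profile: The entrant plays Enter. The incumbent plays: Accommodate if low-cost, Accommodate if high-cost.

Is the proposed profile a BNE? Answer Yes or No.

No

A profile is a BNE iff every type of every player is best-responding given beliefs about the other side.
The entrant plays Enter: E[Enter] = 0.3·(-4) + 0.7·(-4) = -4; E[Stay out] = -6. Best-responding. ✓
The incumbent (cost type low-cost), facing Enter: Fight gives 0, Accommodate gives 11. Proposed Accommodate is best. ✓
The incumbent (cost type high-cost), facing Enter: Fight gives 2, Accommodate gives -5. Proposed Accommodate is not best — profitable deviation exists. ✗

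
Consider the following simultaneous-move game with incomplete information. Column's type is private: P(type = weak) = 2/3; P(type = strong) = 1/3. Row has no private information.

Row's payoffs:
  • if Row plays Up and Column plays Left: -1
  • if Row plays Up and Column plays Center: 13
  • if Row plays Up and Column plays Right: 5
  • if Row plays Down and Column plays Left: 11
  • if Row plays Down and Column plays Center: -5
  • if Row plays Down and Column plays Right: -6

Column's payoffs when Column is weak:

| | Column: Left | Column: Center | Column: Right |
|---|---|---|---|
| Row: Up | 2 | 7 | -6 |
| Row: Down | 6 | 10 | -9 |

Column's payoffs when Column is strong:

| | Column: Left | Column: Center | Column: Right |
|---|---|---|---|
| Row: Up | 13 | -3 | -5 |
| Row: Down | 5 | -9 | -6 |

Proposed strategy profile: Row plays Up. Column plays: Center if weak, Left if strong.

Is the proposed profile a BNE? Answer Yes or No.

Yes

Row plays Up: E[Up] = 2/3·(13) + 1/3·(-1) = 25/3; E[Down] = 1/3. Best-responding. ✓
Column (type weak), facing Up: Left gives 2, Center gives 7, Right gives -6. Proposed Center is best. ✓
Column (type strong), facing Up: Left gives 13, Center gives -3, Right gives -5. Proposed Left is best. ✓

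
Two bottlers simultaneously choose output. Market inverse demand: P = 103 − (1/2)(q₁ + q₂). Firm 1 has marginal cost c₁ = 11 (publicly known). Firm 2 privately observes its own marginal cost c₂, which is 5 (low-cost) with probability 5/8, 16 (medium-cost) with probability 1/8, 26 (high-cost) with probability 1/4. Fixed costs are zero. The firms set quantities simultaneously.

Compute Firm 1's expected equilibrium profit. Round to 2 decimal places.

1906.53

Type-c best response for Firm 2: q₂(c) = (103 − c) − q₁/2.
Firm 1 maximizes expected profit; its first-order condition is 103 − q₁ − (1/2)E[q₂] − 11 = 0.
Substituting E[q₂] and solving: E[c₂] = 11.625, so q₁ = (103 − 2·11 + 11.625)/(3/2) = 61.75.
E[P] = 103 − (1/2)·(q₁ + E[q₂]) = 41.875; Firm 1's expected profit = (E[P] − 11)·q₁ = (41.875 − 11)·61.75 = 1906.53.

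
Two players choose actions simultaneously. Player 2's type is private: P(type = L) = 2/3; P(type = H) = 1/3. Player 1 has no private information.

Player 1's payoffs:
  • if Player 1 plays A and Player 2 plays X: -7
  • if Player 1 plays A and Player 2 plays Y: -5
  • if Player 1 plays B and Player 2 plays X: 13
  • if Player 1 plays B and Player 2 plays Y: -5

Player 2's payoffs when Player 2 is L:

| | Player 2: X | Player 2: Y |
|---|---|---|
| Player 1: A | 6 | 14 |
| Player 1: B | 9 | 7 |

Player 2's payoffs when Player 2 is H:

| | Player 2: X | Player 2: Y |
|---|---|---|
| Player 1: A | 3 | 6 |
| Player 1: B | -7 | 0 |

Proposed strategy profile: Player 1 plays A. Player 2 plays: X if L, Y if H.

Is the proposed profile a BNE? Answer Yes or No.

Player 1 plays A: E[A] = 2/3·(-7) + 1/3·(-5) = -19/3; E[B] = 7. Not best-responding. ✗
Player 2 (type L), facing A: X gives 6, Y gives 14. Proposed X is not best — profitable deviation exists. ✗
Player 2 (type H), facing A: X gives 3, Y gives 6. Proposed Y is best. ✓

No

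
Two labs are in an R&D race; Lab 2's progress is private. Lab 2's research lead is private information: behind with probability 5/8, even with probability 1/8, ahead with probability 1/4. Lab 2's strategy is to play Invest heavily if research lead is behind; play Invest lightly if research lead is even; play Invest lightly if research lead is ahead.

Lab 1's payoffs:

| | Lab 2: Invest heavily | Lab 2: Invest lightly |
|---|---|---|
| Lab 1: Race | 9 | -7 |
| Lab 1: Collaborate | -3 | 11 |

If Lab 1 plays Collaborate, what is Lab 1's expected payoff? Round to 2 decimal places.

E[Collaborate] = 5/8·(-3) + 1/8·11 + 1/4·11 = (-15/8) + 11/8 + 11/4 = 9/4

2.25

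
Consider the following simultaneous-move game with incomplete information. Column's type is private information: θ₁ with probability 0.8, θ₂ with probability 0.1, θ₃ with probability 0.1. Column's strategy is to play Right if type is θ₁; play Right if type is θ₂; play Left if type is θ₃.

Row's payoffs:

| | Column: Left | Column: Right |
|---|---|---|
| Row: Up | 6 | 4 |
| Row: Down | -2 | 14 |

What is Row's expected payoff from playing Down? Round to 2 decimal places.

12.40

Take the expectation over Column's type, weighting each type's action by its prior probability.
E[Down] = 0.8·14 + 0.1·14 + 0.1·(-2) = 11.2 + 1.4 + (-0.2) = 12.4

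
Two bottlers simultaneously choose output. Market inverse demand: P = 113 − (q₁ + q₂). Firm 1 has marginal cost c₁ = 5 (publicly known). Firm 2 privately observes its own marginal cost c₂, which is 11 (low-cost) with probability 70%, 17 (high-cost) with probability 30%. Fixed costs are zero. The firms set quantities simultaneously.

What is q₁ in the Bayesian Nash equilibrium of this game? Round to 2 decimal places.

38.60

Type-c best response for Firm 2: q₂(c) = (113 − c)/2 − q₁/2.
Firm 1 maximizes expected profit; its first-order condition is 113 − 2q₁ − E[q₂] − 5 = 0.
Substituting E[q₂] and solving: E[c₂] = 12.8, so q₁ = (113 − 2·5 + 12.8)/3 = 38.6.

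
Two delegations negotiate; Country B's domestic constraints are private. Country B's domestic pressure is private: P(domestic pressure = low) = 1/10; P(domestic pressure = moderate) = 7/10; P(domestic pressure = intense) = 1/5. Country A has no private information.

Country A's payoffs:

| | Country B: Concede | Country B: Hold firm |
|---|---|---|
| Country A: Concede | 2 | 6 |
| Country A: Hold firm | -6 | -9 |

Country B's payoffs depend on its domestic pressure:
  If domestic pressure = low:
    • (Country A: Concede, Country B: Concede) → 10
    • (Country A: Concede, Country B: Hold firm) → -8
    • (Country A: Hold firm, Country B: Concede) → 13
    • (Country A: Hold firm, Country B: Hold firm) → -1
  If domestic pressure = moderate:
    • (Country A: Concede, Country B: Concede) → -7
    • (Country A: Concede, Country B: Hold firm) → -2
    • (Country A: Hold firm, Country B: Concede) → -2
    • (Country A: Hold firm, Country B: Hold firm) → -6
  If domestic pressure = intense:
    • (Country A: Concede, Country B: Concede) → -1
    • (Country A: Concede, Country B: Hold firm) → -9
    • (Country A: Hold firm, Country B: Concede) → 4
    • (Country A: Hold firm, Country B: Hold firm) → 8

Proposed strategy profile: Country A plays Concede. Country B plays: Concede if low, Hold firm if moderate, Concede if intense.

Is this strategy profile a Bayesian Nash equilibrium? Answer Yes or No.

Yes

Country A plays Concede: E[Concede] = 1/10·(2) + 7/10·(6) + 1/5·(2) = 24/5; E[Hold firm] = -81/10. Best-responding. ✓
Country B (domestic pressure low), facing Concede: Concede gives 10, Hold firm gives -8. Proposed Concede is best. ✓
Country B (domestic pressure moderate), facing Concede: Concede gives -7, Hold firm gives -2. Proposed Hold firm is best. ✓
Country B (domestic pressure intense), facing Concede: Concede gives -1, Hold firm gives -9. Proposed Concede is best. ✓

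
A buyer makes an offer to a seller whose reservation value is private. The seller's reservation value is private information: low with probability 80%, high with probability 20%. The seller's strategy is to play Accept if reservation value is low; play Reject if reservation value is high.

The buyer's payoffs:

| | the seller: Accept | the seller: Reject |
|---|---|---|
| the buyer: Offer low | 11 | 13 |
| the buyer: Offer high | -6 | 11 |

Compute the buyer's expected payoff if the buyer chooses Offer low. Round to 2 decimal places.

Take the expectation over the seller's reservation value, weighting each type's action by its prior probability.
E[Offer low] = 0.8·11 + 0.2·13 = 8.8 + 2.6 = 11.4

11.40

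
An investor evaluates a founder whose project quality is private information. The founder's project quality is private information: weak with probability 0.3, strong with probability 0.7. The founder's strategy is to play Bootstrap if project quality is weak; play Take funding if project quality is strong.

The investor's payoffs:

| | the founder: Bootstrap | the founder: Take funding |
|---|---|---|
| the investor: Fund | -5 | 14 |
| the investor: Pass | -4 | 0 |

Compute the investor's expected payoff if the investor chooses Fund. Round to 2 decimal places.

8.30

E[Fund] = 0.3·(-5) + 0.7·14 = (-1.5) + 9.8 = 8.3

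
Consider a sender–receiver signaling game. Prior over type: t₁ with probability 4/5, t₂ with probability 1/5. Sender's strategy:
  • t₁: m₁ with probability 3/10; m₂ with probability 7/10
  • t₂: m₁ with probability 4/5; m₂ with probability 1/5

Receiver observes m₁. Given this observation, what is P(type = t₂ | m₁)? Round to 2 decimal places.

0.40

P(m₁) = (4/5)·(3/10) + (1/5)·(4/5) = 2/5
P(t₂ | m₁) = ((1/5)·(4/5)) / (2/5) = (4/25) / (2/5) = 2/5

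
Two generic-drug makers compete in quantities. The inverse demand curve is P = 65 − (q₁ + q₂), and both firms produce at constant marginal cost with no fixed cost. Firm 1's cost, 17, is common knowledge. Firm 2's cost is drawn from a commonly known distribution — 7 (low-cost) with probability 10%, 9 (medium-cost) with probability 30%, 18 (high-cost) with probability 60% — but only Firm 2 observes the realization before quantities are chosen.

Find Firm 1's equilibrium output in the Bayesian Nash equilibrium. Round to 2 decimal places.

Type-c best response for Firm 2: q₂(c) = (65 − c)/2 − q₁/2.
Firm 1 maximizes expected profit; its first-order condition is 65 − 2q₁ − E[q₂] − 17 = 0.
Substituting E[q₂] and solving: E[c₂] = 14.2, so q₁ = (65 − 2·17 + 14.2)/3 = 15.0667.

15.07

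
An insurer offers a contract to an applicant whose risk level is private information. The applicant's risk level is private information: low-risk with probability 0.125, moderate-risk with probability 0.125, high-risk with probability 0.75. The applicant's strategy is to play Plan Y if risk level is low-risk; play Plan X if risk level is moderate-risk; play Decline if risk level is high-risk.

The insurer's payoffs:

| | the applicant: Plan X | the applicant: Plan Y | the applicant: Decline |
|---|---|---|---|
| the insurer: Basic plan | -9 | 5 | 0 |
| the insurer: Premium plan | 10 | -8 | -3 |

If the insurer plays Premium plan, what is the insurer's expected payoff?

-2

E[Premium plan] = 0.125·(-8) + 0.125·10 + 0.75·(-3) = (-1) + 1.25 + (-2.25) = -2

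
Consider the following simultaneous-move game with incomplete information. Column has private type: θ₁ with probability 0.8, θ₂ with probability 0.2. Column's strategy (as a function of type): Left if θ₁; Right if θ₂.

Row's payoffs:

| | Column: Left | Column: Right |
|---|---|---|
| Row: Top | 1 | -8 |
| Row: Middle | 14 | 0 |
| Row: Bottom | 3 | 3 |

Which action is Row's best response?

Middle

E[Top] = 0.8·(1) + 0.2·(-8) = -0.8
E[Middle] = 0.8·(14) + 0.2·(0) = 11.2
E[Bottom] = 0.8·(3) + 0.2·(3) = 3
Best response: Middle (11.2 is the largest).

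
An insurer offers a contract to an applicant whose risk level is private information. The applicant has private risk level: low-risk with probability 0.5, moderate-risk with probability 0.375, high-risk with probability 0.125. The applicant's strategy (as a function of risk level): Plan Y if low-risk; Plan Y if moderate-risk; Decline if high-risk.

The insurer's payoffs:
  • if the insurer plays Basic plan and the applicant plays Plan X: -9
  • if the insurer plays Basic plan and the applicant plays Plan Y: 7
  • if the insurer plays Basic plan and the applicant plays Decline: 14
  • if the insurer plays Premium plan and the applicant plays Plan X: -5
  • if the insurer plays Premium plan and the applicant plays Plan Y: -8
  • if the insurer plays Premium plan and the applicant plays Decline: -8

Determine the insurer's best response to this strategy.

Basic plan

E[Basic plan] = 0.5·(7) + 0.375·(7) + 0.125·(14) = 7.875
E[Premium plan] = 0.5·(-8) + 0.375·(-8) + 0.125·(-8) = -8
Best response: Basic plan (7.875 is the largest).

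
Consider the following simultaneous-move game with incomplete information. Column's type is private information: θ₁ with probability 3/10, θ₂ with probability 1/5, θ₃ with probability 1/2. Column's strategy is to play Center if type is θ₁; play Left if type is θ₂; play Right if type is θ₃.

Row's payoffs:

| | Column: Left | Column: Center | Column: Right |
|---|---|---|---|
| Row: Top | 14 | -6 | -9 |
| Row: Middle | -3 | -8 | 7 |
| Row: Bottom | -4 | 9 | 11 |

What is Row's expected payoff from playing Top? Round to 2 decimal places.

E[Top] = 3/10·(-6) + 1/5·14 + 1/2·(-9) = (-9/5) + 14/5 + (-9/2) = -7/2

-3.50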